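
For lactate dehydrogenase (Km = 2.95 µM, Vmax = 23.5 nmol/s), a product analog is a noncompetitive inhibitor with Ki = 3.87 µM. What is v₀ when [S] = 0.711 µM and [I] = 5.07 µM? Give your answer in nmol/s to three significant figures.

With α = 1 + [I]/Ki = 1 + 5.07/3.87 = 2.310, the noncompetitive rate law is v = (Vmax/α)·[S] / (Km + [S]).
v = (23.5/2.310)×0.711 / (2.95 + 0.711) = 7.233/3.661 = 1.98 nmol/s.

1.98 nmol/s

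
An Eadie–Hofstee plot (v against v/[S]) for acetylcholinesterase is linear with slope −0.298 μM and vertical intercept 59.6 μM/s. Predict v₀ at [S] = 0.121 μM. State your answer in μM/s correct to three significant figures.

In the Eadie–Hofstee form v = Vmax − Km·(v/[S]), the slope is −Km and the intercept is Vmax, so Km = 0.298 μM and Vmax = 59.6 μM/s.
v = 59.6 × 0.121/(0.298 + 0.121) = 17.2 μM/s.

17.2 μM/s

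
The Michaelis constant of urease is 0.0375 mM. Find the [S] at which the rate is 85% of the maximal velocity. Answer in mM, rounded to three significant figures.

0.212 mM

v/Vmax = [S]/(Km+[S]) = 0.85, so [S] = Km·0.85/(1 − 0.85) = 0.0375 × 5.667.
[S] = 0.212 mM.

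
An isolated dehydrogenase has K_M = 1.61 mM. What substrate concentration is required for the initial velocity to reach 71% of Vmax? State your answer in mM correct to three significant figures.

3.94 mM

v/Vmax = [S]/(Km+[S]) = 0.71, so [S] = Km·0.71/(1 − 0.71) = 1.61 × 2.448.
[S] = 3.94 mM.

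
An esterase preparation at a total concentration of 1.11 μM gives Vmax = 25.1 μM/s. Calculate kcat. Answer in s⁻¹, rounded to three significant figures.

22.6 s⁻¹

kcat = Vmax/[E]total = 25.1 μM/s / 1.11 μM = 22.6 s⁻¹.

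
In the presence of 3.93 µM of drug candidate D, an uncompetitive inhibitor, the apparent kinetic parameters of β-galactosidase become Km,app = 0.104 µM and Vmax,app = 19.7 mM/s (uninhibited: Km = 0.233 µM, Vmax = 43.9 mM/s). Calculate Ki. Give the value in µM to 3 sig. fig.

Uncompetitive: Vmax,app = Vmax/α (and Km,app = Km/α) with α = 1 + [I]/Ki.
α = Vmax/Vmax,app = 43.9/19.7 = 2.228.
Since α = 1 + [I]/Ki, [I]/Ki = 2.228 − 1 = 1.228 and Ki = 3.93/1.228 = 3.20 µM.

3.20 µM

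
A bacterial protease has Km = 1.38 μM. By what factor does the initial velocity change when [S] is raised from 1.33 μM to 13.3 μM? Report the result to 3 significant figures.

The fractional saturations are [S]/(Km+[S]) = 1.33/2.710 = 0.4908 and 13.3/14.68 = 0.9060.
v₂/v₁ is just their ratio: 0.9060/0.4908 = 1.85.

1.85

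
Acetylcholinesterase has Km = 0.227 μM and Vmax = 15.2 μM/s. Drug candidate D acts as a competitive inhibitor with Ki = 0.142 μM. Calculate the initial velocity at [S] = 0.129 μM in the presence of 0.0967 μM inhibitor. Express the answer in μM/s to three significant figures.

α = 1 + [I]/Ki = 1 + 0.0967/0.142 = 1.681.
For a competitive inhibitor, Vmax is unchanged and the apparent Km becomes α·Km: Km,app = 0.382 μM, Vmax,app = 15.2 μM/s.
v = Vmax,app·[S]/(Km,app + [S]) = 15.2 × 0.129/(0.382 + 0.129) = 3.84 μM/s.

3.84 μM/s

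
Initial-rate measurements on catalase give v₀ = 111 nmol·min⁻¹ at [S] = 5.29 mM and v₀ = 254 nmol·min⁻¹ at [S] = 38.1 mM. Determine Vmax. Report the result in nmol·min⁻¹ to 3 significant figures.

321 nmol·min⁻¹

In reciprocal form, 1/v = (Km/Vmax)·(1/[S]) + 1/Vmax. The two points give (1/[S], 1/v) = (0.1890, 0.009009) and (0.02625, 0.003937).
Slope = (0.009009 − 0.003937)/(0.1890 − 0.02625) = 0.03116; intercept = 0.009009 − 0.03116×0.1890 = 0.003119.
Vmax = 1/intercept = 321 nmol·min⁻¹; Km = slope × Vmax = 0.03116 × 321 = 9.99 mM.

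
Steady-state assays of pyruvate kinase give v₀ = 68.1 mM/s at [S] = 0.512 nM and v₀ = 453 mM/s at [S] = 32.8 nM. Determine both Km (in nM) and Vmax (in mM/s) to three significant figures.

From v = Vmax[S]/(Km+[S]), each point gives Vmax = v(Km+[S])/[S].
Equating: 68.1(Km+0.512)/0.512 = 453(Km+32.8)/32.8.
133.0·Km + 68.1 = 13.81·Km + 453, so (133.0 − 13.81)·Km = 453 − 68.1.
Km = 384.9/119.2 = 3.23 nM; then Vmax = 68.1(3.23+0.512)/0.512 = 498 mM/s.

Km = 3.23 nM; Vmax = 498 mM/s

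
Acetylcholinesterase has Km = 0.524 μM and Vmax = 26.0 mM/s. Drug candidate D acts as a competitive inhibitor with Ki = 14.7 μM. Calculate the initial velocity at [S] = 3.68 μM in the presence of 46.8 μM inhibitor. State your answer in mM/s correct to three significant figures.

With α = 1 + [I]/Ki = 1 + 46.8/14.7 = 4.184, the competitive rate law is v = Vmax[S] / (αKm + [S]).
v = 26.0×3.68 / (4.184×0.524 + 3.68) = 95.68/5.872 = 16.3 mM/s.

16.3 mM/s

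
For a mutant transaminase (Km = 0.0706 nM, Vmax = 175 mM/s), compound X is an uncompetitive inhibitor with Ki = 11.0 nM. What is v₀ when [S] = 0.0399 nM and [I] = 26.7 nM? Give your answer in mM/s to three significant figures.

α = 1 + [I]/Ki = 1 + 26.7/11.0 = 3.427.
For an uncompetitive inhibitor, both parameters are divided by α, giving Vmax/α and Km/α: Km,app = 0.0206 nM, Vmax,app = 51.1 mM/s.
v = Vmax,app·[S]/(Km,app + [S]) = 51.1 × 0.0399/(0.0206 + 0.0399) = 33.7 mM/s.

33.7 mM/s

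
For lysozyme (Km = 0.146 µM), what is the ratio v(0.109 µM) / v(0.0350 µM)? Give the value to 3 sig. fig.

The fractional saturations are [S]/(Km+[S]) = 0.0350/0.1810 = 0.1934 and 0.109/0.2550 = 0.4275.
v₂/v₁ is just their ratio: 0.4275/0.1934 = 2.21.

2.21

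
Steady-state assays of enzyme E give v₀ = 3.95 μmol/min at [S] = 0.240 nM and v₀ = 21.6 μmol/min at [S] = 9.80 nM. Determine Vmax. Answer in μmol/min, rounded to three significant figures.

24.3 μmol/min

In reciprocal form, 1/v = (Km/Vmax)·(1/[S]) + 1/Vmax. The two points give (1/[S], 1/v) = (4.167, 0.2532) and (0.1020, 0.04630).
Slope = (0.2532 − 0.04630)/(4.167 − 0.1020) = 0.05089; intercept = 0.2532 − 0.05089×4.167 = 0.04110.
Vmax = 1/intercept = 24.3 μmol/min; Km = slope × Vmax = 0.05089 × 24.3 = 1.24 nM.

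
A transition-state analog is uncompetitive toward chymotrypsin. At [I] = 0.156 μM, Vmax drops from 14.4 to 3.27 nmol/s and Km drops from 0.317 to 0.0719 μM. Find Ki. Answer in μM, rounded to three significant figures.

Uncompetitive: Vmax,app = Vmax/α (and Km,app = Km/α) with α = 1 + [I]/Ki.
α = Vmax/Vmax,app = 14.4/3.27 = 4.404.
Ki = [I]/(α − 1) = 0.156/3.404 = 0.0458 μM.

0.0458 μM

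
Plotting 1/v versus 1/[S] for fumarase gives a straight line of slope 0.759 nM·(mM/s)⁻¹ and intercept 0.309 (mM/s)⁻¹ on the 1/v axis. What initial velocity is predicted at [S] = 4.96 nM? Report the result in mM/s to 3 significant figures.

The y-intercept is 1/Vmax, so Vmax = 1/0.309 = 3.24 mM/s.
The slope is Km/Vmax, so Km = 0.759 × 3.24 = 2.46 nM.
Then v = 3.24 × 4.96/(2.46 + 4.96) = 2.16 mM/s.

2.16 mM/s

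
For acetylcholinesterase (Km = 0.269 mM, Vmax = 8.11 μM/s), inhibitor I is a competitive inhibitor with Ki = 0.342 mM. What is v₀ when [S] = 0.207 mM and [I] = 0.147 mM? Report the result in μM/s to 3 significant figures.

α = 1 + [I]/Ki = 1 + 0.147/0.342 = 1.430.
For a competitive inhibitor, Vmax is unchanged and the apparent Km becomes α·Km: Km,app = 0.385 mM, Vmax,app = 8.11 μM/s.
v = Vmax,app·[S]/(Km,app + [S]) = 8.11 × 0.207/(0.385 + 0.207) = 2.84 μM/s.

2.84 μM/s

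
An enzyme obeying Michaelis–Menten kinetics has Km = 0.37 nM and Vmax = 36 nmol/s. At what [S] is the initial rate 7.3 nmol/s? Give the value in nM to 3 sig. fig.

Rearranging v = Vmax[S]/(Km+[S]) gives [S] = Km·v/(Vmax − v).
[S] = 0.37 × 7.3 / (36 − 7.3) = 2.701/28.70 = 0.0941 nM.

0.0941 nM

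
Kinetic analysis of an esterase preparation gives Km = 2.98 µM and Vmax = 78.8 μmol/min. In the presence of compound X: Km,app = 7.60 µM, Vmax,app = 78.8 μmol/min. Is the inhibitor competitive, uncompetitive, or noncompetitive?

Km increases (2.98 → 7.60 µM) while Vmax is unchanged — the hallmark of competitive inhibition.

competitive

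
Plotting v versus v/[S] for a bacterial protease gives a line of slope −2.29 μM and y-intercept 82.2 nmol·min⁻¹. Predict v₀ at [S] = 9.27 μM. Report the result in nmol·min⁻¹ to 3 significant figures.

In the Eadie–Hofstee form v = Vmax − Km·(v/[S]), the slope is −Km and the intercept is Vmax, so Km = 2.29 μM and Vmax = 82.2 nmol·min⁻¹.
v = 82.2 × 9.27/(2.29 + 9.27) = 65.9 nmol·min⁻¹.

65.9 nmol·min⁻¹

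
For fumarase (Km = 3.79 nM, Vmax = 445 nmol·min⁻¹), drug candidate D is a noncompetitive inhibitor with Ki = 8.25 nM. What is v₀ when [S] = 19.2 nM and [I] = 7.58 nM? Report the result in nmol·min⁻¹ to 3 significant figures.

α = 1 + [I]/Ki = 1 + 7.58/8.25 = 1.919.
For a noncompetitive inhibitor, Vmax is reduced to Vmax/α while Km is unchanged: Km,app = 3.79 nM, Vmax,app = 232 nmol·min⁻¹.
v = Vmax,app·[S]/(Km,app + [S]) = 232 × 19.2/(3.79 + 19.2) = 194 nmol·min⁻¹.

194 nmol·min⁻¹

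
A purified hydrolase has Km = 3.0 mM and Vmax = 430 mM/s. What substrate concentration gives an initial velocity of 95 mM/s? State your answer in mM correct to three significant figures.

The required fractional saturation is v/Vmax = 95/430 = 0.2209.
Then [S]/(Km+[S]) = 0.2209 ⇒ [S] = 3.0 × 0.2209/(1 − 0.2209) = 0.851 mM.

0.851 mM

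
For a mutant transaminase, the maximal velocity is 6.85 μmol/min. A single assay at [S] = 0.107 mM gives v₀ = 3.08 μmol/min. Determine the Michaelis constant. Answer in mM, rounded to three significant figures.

0.131 mM

v/Vmax = 3.08/6.85 = 0.4496 = [S]/(Km+[S]).
So Km + [S] = [S]/0.4496 = 0.2380 mM, giving Km = 0.2380 − 0.107 = 0.131 mM.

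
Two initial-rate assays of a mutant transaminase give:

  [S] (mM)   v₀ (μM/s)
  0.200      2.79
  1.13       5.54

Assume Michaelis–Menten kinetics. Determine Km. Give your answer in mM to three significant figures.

From v = Vmax[S]/(Km+[S]), each point gives Vmax = v(Km+[S])/[S].
Equating: 2.79(Km+0.200)/0.200 = 5.54(Km+1.13)/1.13.
13.95·Km + 2.79 = 4.903·Km + 5.54, so (13.95 − 4.903)·Km = 5.54 − 2.79.
Km = 2.750/9.047 = 0.304 mM; then Vmax = 2.79(0.304+0.200)/0.200 = 7.03 μM/s.

0.304 mM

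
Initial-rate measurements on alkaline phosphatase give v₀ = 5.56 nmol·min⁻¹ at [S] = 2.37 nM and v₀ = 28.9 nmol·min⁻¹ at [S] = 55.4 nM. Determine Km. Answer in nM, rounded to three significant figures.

12.8 nM

From v = Vmax[S]/(Km+[S]), each point gives Vmax = v(Km+[S])/[S].
Equating: 5.56(Km+2.37)/2.37 = 28.9(Km+55.4)/55.4.
2.346·Km + 5.56 = 0.5217·Km + 28.9, so (2.346 − 0.5217)·Km = 28.9 − 5.56.
Km = 23.34/1.824 = 12.8 nM; then Vmax = 5.56(12.8+2.37)/2.37 = 35.6 nmol·min⁻¹.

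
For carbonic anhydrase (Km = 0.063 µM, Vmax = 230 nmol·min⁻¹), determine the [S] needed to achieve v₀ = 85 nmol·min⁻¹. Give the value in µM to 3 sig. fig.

The required fractional saturation is v/Vmax = 85/230 = 0.3696.
Then [S]/(Km+[S]) = 0.3696 ⇒ [S] = 0.063 × 0.3696/(1 − 0.3696) = 0.0369 µM.

0.0369 µM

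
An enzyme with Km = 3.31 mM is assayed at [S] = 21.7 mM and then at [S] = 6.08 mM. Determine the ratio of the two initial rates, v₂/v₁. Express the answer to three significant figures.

0.746

Since Vmax cancels, v₂/v₁ = [S]₂(Km+[S]₁) / [S]₁(Km+[S]₂).
= 6.08×(3.31+21.7) / (21.7×(3.31+6.08)) = 152.1/203.8 = 0.746.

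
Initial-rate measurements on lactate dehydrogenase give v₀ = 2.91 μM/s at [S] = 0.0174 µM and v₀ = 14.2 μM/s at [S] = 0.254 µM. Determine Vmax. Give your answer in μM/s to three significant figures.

From v = Vmax[S]/(Km+[S]), each point gives Vmax = v(Km+[S])/[S].
Equating: 2.91(Km+0.0174)/0.0174 = 14.2(Km+0.254)/0.254.
167.2·Km + 2.91 = 55.91·Km + 14.2, so (167.2 − 55.91)·Km = 14.2 − 2.91.
Km = 11.29/111.3 = 0.101 µM; then Vmax = 2.91(0.101+0.0174)/0.0174 = 19.9 μM/s.

19.9 μM/s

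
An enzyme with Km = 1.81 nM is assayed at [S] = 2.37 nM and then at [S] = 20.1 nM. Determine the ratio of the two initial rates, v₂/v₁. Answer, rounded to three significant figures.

1.62

Since Vmax cancels, v₂/v₁ = [S]₂(Km+[S]₁) / [S]₁(Km+[S]₂).
= 20.1×(1.81+2.37) / (2.37×(1.81+20.1)) = 84.02/51.93 = 1.62.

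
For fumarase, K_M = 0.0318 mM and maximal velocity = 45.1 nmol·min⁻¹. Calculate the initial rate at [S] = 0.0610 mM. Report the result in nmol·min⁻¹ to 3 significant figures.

29.6 nmol·min⁻¹

v = Vmax·[S]/(Km + [S]) = 45.1 × 0.0610 / (0.0318 + 0.0610)
  = 2.751 / 0.09280 = 29.6 nmol·min⁻¹.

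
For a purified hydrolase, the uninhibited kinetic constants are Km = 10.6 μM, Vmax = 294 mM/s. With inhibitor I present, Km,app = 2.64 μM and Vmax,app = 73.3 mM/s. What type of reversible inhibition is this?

uncompetitive

Both Km and Vmax decrease by the same factor (~4.01-fold) — characteristic of uncompetitive inhibition.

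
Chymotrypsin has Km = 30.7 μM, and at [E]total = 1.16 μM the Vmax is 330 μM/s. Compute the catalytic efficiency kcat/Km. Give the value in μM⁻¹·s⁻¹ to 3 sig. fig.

kcat = Vmax/[E]total = 330/1.16 = 284 s⁻¹.
kcat/Km = 284/30.7 = 9.27 μM⁻¹·s⁻¹.

9.27 μM⁻¹·s⁻¹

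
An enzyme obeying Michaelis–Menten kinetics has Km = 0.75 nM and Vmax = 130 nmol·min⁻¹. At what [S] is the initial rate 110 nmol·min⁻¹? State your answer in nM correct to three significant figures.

Rearranging v = Vmax[S]/(Km+[S]) gives [S] = Km·v/(Vmax − v).
[S] = 0.75 × 110 / (130 − 110) = 82.50/20.00 = 4.12 nM.

4.12 nM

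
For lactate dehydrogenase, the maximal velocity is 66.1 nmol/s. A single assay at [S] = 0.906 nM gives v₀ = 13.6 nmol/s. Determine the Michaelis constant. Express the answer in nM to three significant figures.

3.50 nM

v/Vmax = 13.6/66.1 = 0.2057 = [S]/(Km+[S]).
So Km + [S] = [S]/0.2057 = 4.403 nM, giving Km = 4.403 − 0.906 = 3.50 nM.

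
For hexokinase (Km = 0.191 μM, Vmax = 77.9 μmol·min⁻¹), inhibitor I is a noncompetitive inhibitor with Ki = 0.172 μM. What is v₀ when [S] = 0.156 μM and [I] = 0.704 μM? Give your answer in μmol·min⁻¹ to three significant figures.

6.88 μmol·min⁻¹

With α = 1 + [I]/Ki = 1 + 0.704/0.172 = 5.093, the noncompetitive rate law is v = (Vmax/α)·[S] / (Km + [S]).
v = (77.9/5.093)×0.156 / (0.191 + 0.156) = 2.386/0.3470 = 6.88 μmol·min⁻¹.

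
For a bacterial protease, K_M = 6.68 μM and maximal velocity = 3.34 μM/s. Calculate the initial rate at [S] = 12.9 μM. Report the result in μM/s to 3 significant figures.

v = Vmax·[S]/(Km + [S]) = 3.34 × 12.9 / (6.68 + 12.9)
  = 43.09 / 19.58 = 2.20 μM/s.

2.20 μM/s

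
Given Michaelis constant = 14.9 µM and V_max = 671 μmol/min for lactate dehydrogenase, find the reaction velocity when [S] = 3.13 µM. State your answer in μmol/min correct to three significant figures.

[S]/(Km+[S]) = 3.13/18.03 = 0.1736, the fractional saturation.
v = 0.1736 × Vmax = 0.1736 × 671 = 116 μmol/min.

116 μmol/min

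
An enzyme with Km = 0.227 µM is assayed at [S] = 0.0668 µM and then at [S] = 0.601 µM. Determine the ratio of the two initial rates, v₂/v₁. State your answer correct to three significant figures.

The fractional saturations are [S]/(Km+[S]) = 0.0668/0.2938 = 0.2274 and 0.601/0.8280 = 0.7258.
v₂/v₁ is just their ratio: 0.7258/0.2274 = 3.19.

3.19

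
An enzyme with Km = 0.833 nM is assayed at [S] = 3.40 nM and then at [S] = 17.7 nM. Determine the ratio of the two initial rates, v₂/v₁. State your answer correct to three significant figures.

The fractional saturations are [S]/(Km+[S]) = 3.40/4.233 = 0.8032 and 17.7/18.53 = 0.9551.
v₂/v₁ is just their ratio: 0.9551/0.8032 = 1.19.

1.19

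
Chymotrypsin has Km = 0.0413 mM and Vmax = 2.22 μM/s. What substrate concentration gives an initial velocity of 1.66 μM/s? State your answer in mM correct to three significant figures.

0.122 mM

The required fractional saturation is v/Vmax = 1.66/2.22 = 0.7477.
Then [S]/(Km+[S]) = 0.7477 ⇒ [S] = 0.0413 × 0.7477/(1 − 0.7477) = 0.122 mM.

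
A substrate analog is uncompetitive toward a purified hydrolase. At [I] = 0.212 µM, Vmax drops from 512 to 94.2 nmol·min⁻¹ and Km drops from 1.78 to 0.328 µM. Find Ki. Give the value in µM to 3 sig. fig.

Uncompetitive: Vmax,app = Vmax/α (and Km,app = Km/α) with α = 1 + [I]/Ki.
α = Vmax/Vmax,app = 512/94.2 = 5.435.
Ki = [I]/(α − 1) = 0.212/4.435 = 0.0478 µM.

0.0478 µM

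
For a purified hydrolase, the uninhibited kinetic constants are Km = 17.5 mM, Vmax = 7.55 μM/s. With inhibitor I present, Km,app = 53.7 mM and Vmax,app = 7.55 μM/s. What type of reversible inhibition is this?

Km increases (17.5 → 53.7 mM) while Vmax is unchanged — the hallmark of competitive inhibition.

competitive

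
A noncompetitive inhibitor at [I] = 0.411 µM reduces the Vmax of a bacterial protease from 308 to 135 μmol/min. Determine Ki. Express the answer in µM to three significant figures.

0.321 µM

Noncompetitive: Vmax,app = Vmax/α with α = 1 + [I]/Ki.
α = Vmax/Vmax,app = 308/135 = 2.281.
Since α = 1 + [I]/Ki, [I]/Ki = 2.281 − 1 = 1.281 and Ki = 0.411/1.281 = 0.321 µM.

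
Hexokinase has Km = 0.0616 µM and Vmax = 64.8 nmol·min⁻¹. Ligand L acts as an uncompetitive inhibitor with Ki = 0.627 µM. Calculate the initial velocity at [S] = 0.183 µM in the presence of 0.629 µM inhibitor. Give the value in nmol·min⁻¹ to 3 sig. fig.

27.7 nmol·min⁻¹

With α = 1 + [I]/Ki = 1 + 0.629/0.627 = 2.003, the uncompetitive rate law is v = (Vmax/α)·[S] / (Km/α + [S]).
v = (64.8/2.003)×0.183 / (0.0616/2.003 + 0.183) = 5.920/0.2138 = 27.7 nmol·min⁻¹.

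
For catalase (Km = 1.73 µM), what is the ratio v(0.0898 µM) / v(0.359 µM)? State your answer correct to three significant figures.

Since Vmax cancels, v₂/v₁ = [S]₂(Km+[S]₁) / [S]₁(Km+[S]₂).
= 0.0898×(1.73+0.359) / (0.359×(1.73+0.0898)) = 0.1876/0.6533 = 0.287.

0.287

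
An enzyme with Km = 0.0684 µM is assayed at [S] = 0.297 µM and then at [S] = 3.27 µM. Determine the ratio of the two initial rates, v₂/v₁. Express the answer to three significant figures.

Since Vmax cancels, v₂/v₁ = [S]₂(Km+[S]₁) / [S]₁(Km+[S]₂).
= 3.27×(0.0684+0.297) / (0.297×(0.0684+3.27)) = 1.195/0.9915 = 1.21.

1.21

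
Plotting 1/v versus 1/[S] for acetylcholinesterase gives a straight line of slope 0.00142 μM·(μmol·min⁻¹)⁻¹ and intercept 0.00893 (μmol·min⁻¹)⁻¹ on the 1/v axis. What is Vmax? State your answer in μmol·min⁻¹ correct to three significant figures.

The y-intercept of a Lineweaver–Burk plot equals 1/Vmax, so Vmax = 1/0.00893 = 112 μmol·min⁻¹.

112 μmol·min⁻¹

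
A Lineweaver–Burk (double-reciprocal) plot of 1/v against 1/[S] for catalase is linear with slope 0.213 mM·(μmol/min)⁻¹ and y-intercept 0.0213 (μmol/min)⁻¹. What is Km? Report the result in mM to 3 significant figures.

y-intercept = 1/Vmax ⇒ Vmax = 46.9 μmol/min; slope = Km/Vmax ⇒ Km = slope × Vmax.
Km = 0.213 × 46.9 = 10.0 mM.

10.0 mM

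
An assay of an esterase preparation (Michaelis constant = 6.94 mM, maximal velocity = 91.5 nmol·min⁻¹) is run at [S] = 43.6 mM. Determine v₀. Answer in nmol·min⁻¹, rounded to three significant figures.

78.9 nmol·min⁻¹

[S]/(Km+[S]) = 43.6/50.54 = 0.8627, the fractional saturation.
v = 0.8627 × Vmax = 0.8627 × 91.5 = 78.9 nmol·min⁻¹.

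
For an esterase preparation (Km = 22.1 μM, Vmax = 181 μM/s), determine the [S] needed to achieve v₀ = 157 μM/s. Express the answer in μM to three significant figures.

145 μM

The required fractional saturation is v/Vmax = 157/181 = 0.8674.
Then [S]/(Km+[S]) = 0.8674 ⇒ [S] = 22.1 × 0.8674/(1 − 0.8674) = 145 μM.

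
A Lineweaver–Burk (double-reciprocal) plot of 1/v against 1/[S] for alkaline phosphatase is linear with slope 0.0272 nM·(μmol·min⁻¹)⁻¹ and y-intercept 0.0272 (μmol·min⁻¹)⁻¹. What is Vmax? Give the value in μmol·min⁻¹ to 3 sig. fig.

The y-intercept of a Lineweaver–Burk plot equals 1/Vmax, so Vmax = 1/0.0272 = 36.8 μmol·min⁻¹.

36.8 μmol·min⁻¹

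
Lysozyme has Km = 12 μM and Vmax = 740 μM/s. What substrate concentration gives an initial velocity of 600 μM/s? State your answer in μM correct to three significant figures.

51.4 μM

Rearranging v = Vmax[S]/(Km+[S]) gives [S] = Km·v/(Vmax − v).
[S] = 12 × 600 / (740 − 600) = 7200/140.0 = 51.4 μM.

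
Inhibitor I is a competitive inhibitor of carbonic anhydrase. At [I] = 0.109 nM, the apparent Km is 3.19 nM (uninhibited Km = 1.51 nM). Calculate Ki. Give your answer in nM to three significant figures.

0.0980 nM

Competitive: Km,app = α·Km with α = 1 + [I]/Ki.
α = Km,app/Km = 3.19/1.51 = 2.113.
Ki = [I]/(α − 1) = 0.109/1.113 = 0.0980 nM.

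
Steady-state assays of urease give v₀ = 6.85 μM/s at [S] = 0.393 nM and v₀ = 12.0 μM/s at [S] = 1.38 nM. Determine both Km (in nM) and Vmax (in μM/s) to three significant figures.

Km = 0.590 nM; Vmax = 17.1 μM/s

From v = Vmax[S]/(Km+[S]), each point gives Vmax = v(Km+[S])/[S].
Equating: 6.85(Km+0.393)/0.393 = 12.0(Km+1.38)/1.38.
17.43·Km + 6.85 = 8.696·Km + 12.0, so (17.43 − 8.696)·Km = 12.0 − 6.85.
Km = 5.150/8.734 = 0.590 nM; then Vmax = 6.85(0.590+0.393)/0.393 = 17.1 μM/s.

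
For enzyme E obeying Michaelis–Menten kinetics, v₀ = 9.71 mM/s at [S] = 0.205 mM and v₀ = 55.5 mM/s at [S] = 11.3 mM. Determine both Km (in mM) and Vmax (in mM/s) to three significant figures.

Km = 1.08 mM; Vmax = 60.8 mM/s

In reciprocal form, 1/v = (Km/Vmax)·(1/[S]) + 1/Vmax. The two points give (1/[S], 1/v) = (4.878, 0.1030) and (0.08850, 0.01802).
Slope = (0.1030 − 0.01802)/(4.878 − 0.08850) = 0.01774; intercept = 0.1030 − 0.01774×4.878 = 0.01645.
Vmax = 1/intercept = 60.8 mM/s; Km = slope × Vmax = 0.01774 × 60.8 = 1.08 mM.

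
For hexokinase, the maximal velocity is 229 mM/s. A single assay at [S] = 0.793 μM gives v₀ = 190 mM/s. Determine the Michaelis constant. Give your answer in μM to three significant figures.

0.163 μM

From v = Vmax[S]/(Km+[S]), Km = [S](Vmax − v)/v.
Km = 0.793 × (229 − 190) / 190 = 30.93/190 = 0.163 μM.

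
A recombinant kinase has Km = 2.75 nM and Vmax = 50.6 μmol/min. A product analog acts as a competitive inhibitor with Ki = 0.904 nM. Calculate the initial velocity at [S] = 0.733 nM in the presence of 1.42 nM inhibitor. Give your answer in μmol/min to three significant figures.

4.75 μmol/min

With α = 1 + [I]/Ki = 1 + 1.42/0.904 = 2.571, the competitive rate law is v = Vmax[S] / (αKm + [S]).
v = 50.6×0.733 / (2.571×2.75 + 0.733) = 37.09/7.803 = 4.75 μmol/min.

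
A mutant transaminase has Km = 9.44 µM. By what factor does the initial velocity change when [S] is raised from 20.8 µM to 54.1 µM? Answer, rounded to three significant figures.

Since Vmax cancels, v₂/v₁ = [S]₂(Km+[S]₁) / [S]₁(Km+[S]₂).
= 54.1×(9.44+20.8) / (20.8×(9.44+54.1)) = 1636/1322 = 1.24.

1.24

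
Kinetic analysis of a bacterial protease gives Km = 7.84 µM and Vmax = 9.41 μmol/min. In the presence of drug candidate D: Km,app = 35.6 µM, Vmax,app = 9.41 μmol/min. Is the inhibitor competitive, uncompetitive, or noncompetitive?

Km increases (7.84 → 35.6 µM) while Vmax is unchanged — the hallmark of competitive inhibition.

competitive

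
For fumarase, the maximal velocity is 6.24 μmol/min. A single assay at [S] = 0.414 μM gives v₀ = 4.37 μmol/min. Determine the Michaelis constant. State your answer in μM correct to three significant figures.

0.177 μM

From v = Vmax[S]/(Km+[S]), Km = [S](Vmax − v)/v.
Km = 0.414 × (6.24 − 4.37) / 4.37 = 0.7742/4.37 = 0.177 μM.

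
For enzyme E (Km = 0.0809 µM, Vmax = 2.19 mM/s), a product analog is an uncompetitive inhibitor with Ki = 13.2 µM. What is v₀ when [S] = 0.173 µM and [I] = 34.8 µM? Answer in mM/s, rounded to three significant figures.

With α = 1 + [I]/Ki = 1 + 34.8/13.2 = 3.636, the uncompetitive rate law is v = (Vmax/α)·[S] / (Km/α + [S]).
v = (2.19/3.636)×0.173 / (0.0809/3.636 + 0.173) = 0.1042/0.1952 = 0.534 mM/s.

0.534 mM/s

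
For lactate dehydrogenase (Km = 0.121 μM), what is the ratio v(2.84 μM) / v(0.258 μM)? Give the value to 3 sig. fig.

1.41

The fractional saturations are [S]/(Km+[S]) = 0.258/0.3790 = 0.6807 and 2.84/2.961 = 0.9591.
v₂/v₁ is just their ratio: 0.9591/0.6807 = 1.41.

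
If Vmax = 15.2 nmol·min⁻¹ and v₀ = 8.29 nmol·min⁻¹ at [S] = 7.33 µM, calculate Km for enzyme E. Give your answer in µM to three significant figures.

6.11 µM

v/Vmax = 8.29/15.2 = 0.5454 = [S]/(Km+[S]).
So Km + [S] = [S]/0.5454 = 13.44 µM, giving Km = 13.44 − 7.33 = 6.11 µM.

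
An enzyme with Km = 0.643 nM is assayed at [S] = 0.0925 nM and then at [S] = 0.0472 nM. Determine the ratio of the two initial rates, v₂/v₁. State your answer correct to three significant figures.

The fractional saturations are [S]/(Km+[S]) = 0.0925/0.7355 = 0.1258 and 0.0472/0.6902 = 0.06839.
v₂/v₁ is just their ratio: 0.06839/0.1258 = 0.544.

0.544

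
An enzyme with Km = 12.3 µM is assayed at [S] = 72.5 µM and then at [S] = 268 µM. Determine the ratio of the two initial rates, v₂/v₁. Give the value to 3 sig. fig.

Since Vmax cancels, v₂/v₁ = [S]₂(Km+[S]₁) / [S]₁(Km+[S]₂).
= 268×(12.3+72.5) / (72.5×(12.3+268)) = 22730/20320 = 1.12.

1.12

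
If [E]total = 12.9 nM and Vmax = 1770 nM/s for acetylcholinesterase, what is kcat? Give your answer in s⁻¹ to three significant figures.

137 s⁻¹

kcat = Vmax/[E]total = 1770 nM/s / 12.9 nM = 137 s⁻¹.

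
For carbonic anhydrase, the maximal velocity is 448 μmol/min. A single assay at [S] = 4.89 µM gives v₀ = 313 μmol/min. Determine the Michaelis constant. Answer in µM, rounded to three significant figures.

v/Vmax = 313/448 = 0.6987 = [S]/(Km+[S]).
So Km + [S] = [S]/0.6987 = 6.999 µM, giving Km = 6.999 − 4.89 = 2.11 µM.

2.11 µM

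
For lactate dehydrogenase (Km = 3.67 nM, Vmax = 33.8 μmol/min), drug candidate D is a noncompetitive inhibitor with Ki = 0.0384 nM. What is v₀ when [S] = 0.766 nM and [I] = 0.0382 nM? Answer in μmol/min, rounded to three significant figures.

α = 1 + [I]/Ki = 1 + 0.0382/0.0384 = 1.995.
For a noncompetitive inhibitor, Vmax is reduced to Vmax/α while Km is unchanged: Km,app = 3.67 nM, Vmax,app = 16.9 μmol/min.
v = Vmax,app·[S]/(Km,app + [S]) = 16.9 × 0.766/(3.67 + 0.766) = 2.93 μmol/min.

2.93 μmol/min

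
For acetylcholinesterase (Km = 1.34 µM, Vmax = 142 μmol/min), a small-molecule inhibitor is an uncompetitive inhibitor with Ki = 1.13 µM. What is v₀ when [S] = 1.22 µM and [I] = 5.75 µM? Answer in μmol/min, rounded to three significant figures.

α = 1 + [I]/Ki = 1 + 5.75/1.13 = 6.088.
For an uncompetitive inhibitor, both parameters are divided by α, giving Vmax/α and Km/α: Km,app = 0.220 µM, Vmax,app = 23.3 μmol/min.
v = Vmax,app·[S]/(Km,app + [S]) = 23.3 × 1.22/(0.220 + 1.22) = 19.8 μmol/min.

19.8 μmol/min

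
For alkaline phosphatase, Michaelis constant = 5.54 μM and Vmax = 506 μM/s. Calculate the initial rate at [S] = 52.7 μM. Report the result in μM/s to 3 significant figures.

458 μM/s

v = Vmax·[S]/(Km + [S]) = 506 × 52.7 / (5.54 + 52.7)
  = 26670 / 58.24 = 458 μM/s.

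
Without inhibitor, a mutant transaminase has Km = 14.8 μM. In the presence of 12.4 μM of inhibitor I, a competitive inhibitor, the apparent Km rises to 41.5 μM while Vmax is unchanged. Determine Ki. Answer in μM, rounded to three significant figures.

Competitive: Km,app = α·Km with α = 1 + [I]/Ki.
α = Km,app/Km = 41.5/14.8 = 2.804.
Since α = 1 + [I]/Ki, [I]/Ki = 2.804 − 1 = 1.804 and Ki = 12.4/1.804 = 6.87 μM.

6.87 μM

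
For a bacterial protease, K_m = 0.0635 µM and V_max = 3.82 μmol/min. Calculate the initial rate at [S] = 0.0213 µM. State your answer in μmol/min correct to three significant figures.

0.960 μmol/min

v = Vmax·[S]/(Km + [S]) = 3.82 × 0.0213 / (0.0635 + 0.0213)
  = 0.08137 / 0.08480 = 0.960 μmol/min.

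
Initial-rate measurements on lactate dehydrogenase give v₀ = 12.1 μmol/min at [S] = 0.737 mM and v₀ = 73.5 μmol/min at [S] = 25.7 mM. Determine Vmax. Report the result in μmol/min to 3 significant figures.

86.5 μmol/min

In reciprocal form, 1/v = (Km/Vmax)·(1/[S]) + 1/Vmax. The two points give (1/[S], 1/v) = (1.357, 0.08264) and (0.03891, 0.01361).
Slope = (0.08264 − 0.01361)/(1.357 − 0.03891) = 0.05238; intercept = 0.08264 − 0.05238×1.357 = 0.01157.
Vmax = 1/intercept = 86.5 μmol/min; Km = slope × Vmax = 0.05238 × 86.5 = 4.53 mM.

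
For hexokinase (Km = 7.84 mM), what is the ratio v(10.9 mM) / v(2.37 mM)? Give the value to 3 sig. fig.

2.51

Since Vmax cancels, v₂/v₁ = [S]₂(Km+[S]₁) / [S]₁(Km+[S]₂).
= 10.9×(7.84+2.37) / (2.37×(7.84+10.9)) = 111.3/44.41 = 2.51.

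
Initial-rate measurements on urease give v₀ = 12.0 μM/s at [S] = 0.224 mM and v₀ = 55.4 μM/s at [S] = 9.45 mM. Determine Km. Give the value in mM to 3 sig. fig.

In reciprocal form, 1/v = (Km/Vmax)·(1/[S]) + 1/Vmax. The two points give (1/[S], 1/v) = (4.464, 0.08333) and (0.1058, 0.01805).
Slope = (0.08333 − 0.01805)/(4.464 − 0.1058) = 0.01498; intercept = 0.08333 − 0.01498×4.464 = 0.01647.
Vmax = 1/intercept = 60.7 μM/s; Km = slope × Vmax = 0.01498 × 60.7 = 0.910 mM.

0.910 mM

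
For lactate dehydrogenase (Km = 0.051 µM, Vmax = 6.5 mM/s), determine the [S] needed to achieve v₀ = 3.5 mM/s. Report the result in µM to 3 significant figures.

Rearranging v = Vmax[S]/(Km+[S]) gives [S] = Km·v/(Vmax − v).
[S] = 0.051 × 3.5 / (6.5 − 3.5) = 0.1785/3.000 = 0.0595 µM.

0.0595 µM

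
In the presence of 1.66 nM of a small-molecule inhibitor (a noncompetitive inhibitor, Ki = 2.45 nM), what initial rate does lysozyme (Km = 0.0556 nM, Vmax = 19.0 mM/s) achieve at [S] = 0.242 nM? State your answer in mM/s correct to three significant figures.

With α = 1 + [I]/Ki = 1 + 1.66/2.45 = 1.678, the noncompetitive rate law is v = (Vmax/α)·[S] / (Km + [S]).
v = (19.0/1.678)×0.242 / (0.0556 + 0.242) = 2.741/0.2976 = 9.21 mM/s.

9.21 mM/s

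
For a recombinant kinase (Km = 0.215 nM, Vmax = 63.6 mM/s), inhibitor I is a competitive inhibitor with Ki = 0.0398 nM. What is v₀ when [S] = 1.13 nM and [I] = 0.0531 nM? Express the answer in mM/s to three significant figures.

α = 1 + [I]/Ki = 1 + 0.0531/0.0398 = 2.334.
For a competitive inhibitor, Vmax is unchanged and the apparent Km becomes α·Km: Km,app = 0.502 nM, Vmax,app = 63.6 mM/s.
v = Vmax,app·[S]/(Km,app + [S]) = 63.6 × 1.13/(0.502 + 1.13) = 44.0 mM/s.

44.0 mM/s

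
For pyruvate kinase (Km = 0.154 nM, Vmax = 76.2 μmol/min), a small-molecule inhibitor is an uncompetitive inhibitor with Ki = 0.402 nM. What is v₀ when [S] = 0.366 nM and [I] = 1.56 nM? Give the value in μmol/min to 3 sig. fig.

α = 1 + [I]/Ki = 1 + 1.56/0.402 = 4.881.
For an uncompetitive inhibitor, both parameters are divided by α, giving Vmax/α and Km/α: Km,app = 0.0316 nM, Vmax,app = 15.6 μmol/min.
v = Vmax,app·[S]/(Km,app + [S]) = 15.6 × 0.366/(0.0316 + 0.366) = 14.4 μmol/min.

14.4 μmol/min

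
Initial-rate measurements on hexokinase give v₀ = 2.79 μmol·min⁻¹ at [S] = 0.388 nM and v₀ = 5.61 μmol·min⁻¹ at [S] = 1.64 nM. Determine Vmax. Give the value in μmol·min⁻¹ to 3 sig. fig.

In reciprocal form, 1/v = (Km/Vmax)·(1/[S]) + 1/Vmax. The two points give (1/[S], 1/v) = (2.577, 0.3584) and (0.6098, 0.1783).
Slope = (0.3584 − 0.1783)/(2.577 − 0.6098) = 0.09157; intercept = 0.3584 − 0.09157×2.577 = 0.1224.
Vmax = 1/intercept = 8.17 μmol·min⁻¹; Km = slope × Vmax = 0.09157 × 8.17 = 0.748 nM.

8.17 μmol·min⁻¹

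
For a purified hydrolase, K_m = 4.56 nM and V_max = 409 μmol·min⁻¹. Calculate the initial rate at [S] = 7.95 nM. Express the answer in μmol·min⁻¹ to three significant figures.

260 μmol·min⁻¹

v = Vmax·[S]/(Km + [S]) = 409 × 7.95 / (4.56 + 7.95)
  = 3252 / 12.51 = 260 μmol·min⁻¹.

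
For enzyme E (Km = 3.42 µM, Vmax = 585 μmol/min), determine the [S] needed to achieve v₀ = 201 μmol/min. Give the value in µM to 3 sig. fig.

1.79 µM

The required fractional saturation is v/Vmax = 201/585 = 0.3436.
Then [S]/(Km+[S]) = 0.3436 ⇒ [S] = 3.42 × 0.3436/(1 − 0.3436) = 1.79 µM.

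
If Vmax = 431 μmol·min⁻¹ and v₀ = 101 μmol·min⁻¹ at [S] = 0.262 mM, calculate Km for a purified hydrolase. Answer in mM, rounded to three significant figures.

v/Vmax = 101/431 = 0.2343 = [S]/(Km+[S]).
So Km + [S] = [S]/0.2343 = 1.118 mM, giving Km = 1.118 − 0.262 = 0.856 mM.

0.856 mM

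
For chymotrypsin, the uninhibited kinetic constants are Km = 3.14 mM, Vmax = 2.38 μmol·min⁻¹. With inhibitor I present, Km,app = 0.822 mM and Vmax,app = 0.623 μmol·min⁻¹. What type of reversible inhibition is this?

uncompetitive

Both Km and Vmax decrease by the same factor (~3.82-fold) — characteristic of uncompetitive inhibition.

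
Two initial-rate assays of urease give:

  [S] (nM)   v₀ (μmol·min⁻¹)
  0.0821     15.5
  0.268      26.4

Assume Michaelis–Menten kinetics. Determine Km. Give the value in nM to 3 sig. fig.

0.121 nM

In reciprocal form, 1/v = (Km/Vmax)·(1/[S]) + 1/Vmax. The two points give (1/[S], 1/v) = (12.18, 0.06452) and (3.731, 0.03788).
Slope = (0.06452 − 0.03788)/(12.18 − 3.731) = 0.003153; intercept = 0.06452 − 0.003153×12.18 = 0.02611.
Vmax = 1/intercept = 38.3 μmol·min⁻¹; Km = slope × Vmax = 0.003153 × 38.3 = 0.121 nM.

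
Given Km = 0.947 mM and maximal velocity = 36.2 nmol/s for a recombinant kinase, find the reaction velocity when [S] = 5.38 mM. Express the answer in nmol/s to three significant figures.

30.8 nmol/s

[S]/(Km+[S]) = 5.38/6.327 = 0.8503, the fractional saturation.
v = 0.8503 × Vmax = 0.8503 × 36.2 = 30.8 nmol/s.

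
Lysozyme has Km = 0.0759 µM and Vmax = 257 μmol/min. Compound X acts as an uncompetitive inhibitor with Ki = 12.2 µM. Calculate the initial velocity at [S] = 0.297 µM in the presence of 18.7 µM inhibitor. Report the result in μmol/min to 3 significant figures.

With α = 1 + [I]/Ki = 1 + 18.7/12.2 = 2.533, the uncompetitive rate law is v = (Vmax/α)·[S] / (Km/α + [S]).
v = (257/2.533)×0.297 / (0.0759/2.533 + 0.297) = 30.14/0.3270 = 92.2 μmol/min.

92.2 μmol/min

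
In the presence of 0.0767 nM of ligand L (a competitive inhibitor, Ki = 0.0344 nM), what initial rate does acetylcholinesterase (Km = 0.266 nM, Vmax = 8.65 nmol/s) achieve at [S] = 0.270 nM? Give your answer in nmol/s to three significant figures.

α = 1 + [I]/Ki = 1 + 0.0767/0.0344 = 3.230.
For a competitive inhibitor, Vmax is unchanged and the apparent Km becomes α·Km: Km,app = 0.859 nM, Vmax,app = 8.65 nmol/s.
v = Vmax,app·[S]/(Km,app + [S]) = 8.65 × 0.270/(0.859 + 0.270) = 2.07 nmol/s.

2.07 nmol/s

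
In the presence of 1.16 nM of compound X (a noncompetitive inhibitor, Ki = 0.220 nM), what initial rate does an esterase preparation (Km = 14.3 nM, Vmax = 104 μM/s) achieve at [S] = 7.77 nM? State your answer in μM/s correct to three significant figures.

5.84 μM/s

α = 1 + [I]/Ki = 1 + 1.16/0.220 = 6.273.
For a noncompetitive inhibitor, Vmax is reduced to Vmax/α while Km is unchanged: Km,app = 14.3 nM, Vmax,app = 16.6 μM/s.
v = Vmax,app·[S]/(Km,app + [S]) = 16.6 × 7.77/(14.3 + 7.77) = 5.84 μM/s.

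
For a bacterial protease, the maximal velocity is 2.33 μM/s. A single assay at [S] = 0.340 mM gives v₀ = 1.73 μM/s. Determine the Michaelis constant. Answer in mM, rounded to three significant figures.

0.118 mM

From v = Vmax[S]/(Km+[S]), Km = [S](Vmax − v)/v.
Km = 0.340 × (2.33 − 1.73) / 1.73 = 0.2040/1.73 = 0.118 mM.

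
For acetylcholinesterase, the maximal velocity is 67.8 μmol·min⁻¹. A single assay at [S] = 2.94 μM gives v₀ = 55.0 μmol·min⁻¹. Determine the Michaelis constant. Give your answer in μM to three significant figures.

0.684 μM

From v = Vmax[S]/(Km+[S]), Km = [S](Vmax − v)/v.
Km = 2.94 × (67.8 − 55.0) / 55.0 = 37.63/55.0 = 0.684 μM.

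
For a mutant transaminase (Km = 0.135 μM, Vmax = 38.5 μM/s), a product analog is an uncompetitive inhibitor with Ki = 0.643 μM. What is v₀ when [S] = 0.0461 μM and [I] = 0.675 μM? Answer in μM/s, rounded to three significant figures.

7.73 μM/s

α = 1 + [I]/Ki = 1 + 0.675/0.643 = 2.050.
For an uncompetitive inhibitor, both parameters are divided by α, giving Vmax/α and Km/α: Km,app = 0.0659 μM, Vmax,app = 18.8 μM/s.
v = Vmax,app·[S]/(Km,app + [S]) = 18.8 × 0.0461/(0.0659 + 0.0461) = 7.73 μM/s.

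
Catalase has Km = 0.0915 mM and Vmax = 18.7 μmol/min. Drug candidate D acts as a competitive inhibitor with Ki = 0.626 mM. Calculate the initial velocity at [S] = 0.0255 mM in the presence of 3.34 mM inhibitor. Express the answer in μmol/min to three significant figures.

0.788 μmol/min

With α = 1 + [I]/Ki = 1 + 3.34/0.626 = 6.335, the competitive rate law is v = Vmax[S] / (αKm + [S]).
v = 18.7×0.0255 / (6.335×0.0915 + 0.0255) = 0.4768/0.6052 = 0.788 μmol/min.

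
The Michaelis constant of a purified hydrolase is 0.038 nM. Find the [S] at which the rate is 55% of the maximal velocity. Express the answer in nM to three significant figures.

0.0464 nM

v/Vmax = [S]/(Km+[S]) = 0.55, so [S] = Km·0.55/(1 − 0.55) = 0.038 × 1.222.
[S] = 0.0464 nM.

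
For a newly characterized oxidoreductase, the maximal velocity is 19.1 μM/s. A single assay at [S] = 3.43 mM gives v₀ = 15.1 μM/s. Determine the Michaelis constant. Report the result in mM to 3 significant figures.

0.909 mM

From v = Vmax[S]/(Km+[S]), Km = [S](Vmax − v)/v.
Km = 3.43 × (19.1 − 15.1) / 15.1 = 13.72/15.1 = 0.909 mM.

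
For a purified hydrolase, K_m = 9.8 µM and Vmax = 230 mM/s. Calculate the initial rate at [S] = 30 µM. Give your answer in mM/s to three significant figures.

173 mM/s

v = Vmax·[S]/(Km + [S]) = 230 × 30 / (9.8 + 30)
  = 6900 / 39.80 = 173 mM/s.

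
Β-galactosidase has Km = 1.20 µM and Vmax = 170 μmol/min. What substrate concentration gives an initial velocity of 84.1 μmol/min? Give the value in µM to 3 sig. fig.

The required fractional saturation is v/Vmax = 84.1/170 = 0.4947.
Then [S]/(Km+[S]) = 0.4947 ⇒ [S] = 1.20 × 0.4947/(1 − 0.4947) = 1.17 µM.

1.17 µM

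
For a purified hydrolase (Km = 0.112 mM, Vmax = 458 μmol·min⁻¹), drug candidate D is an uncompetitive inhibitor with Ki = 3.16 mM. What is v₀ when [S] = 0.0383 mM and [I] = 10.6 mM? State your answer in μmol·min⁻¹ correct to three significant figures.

With α = 1 + [I]/Ki = 1 + 10.6/3.16 = 4.354, the uncompetitive rate law is v = (Vmax/α)·[S] / (Km/α + [S]).
v = (458/4.354)×0.0383 / (0.112/4.354 + 0.0383) = 4.028/0.06402 = 62.9 μmol·min⁻¹.

62.9 μmol·min⁻¹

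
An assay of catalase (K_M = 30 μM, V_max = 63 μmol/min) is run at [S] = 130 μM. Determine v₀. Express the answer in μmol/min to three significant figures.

51.2 μmol/min

v = Vmax·[S]/(Km + [S]) = 63 × 130 / (30 + 130)
  = 8190 / 160.0 = 51.2 μmol/min.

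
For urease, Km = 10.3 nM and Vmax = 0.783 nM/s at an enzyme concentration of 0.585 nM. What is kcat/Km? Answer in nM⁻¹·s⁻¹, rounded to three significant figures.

kcat = Vmax/[E]total = 0.783/0.585 = 1.34 s⁻¹.
kcat/Km = 1.34/10.3 = 0.130 nM⁻¹·s⁻¹.

0.130 nM⁻¹·s⁻¹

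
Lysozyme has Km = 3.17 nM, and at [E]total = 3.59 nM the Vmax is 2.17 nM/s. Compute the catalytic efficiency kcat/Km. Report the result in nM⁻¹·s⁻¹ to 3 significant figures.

kcat = Vmax/[E]total = 2.17/3.59 = 0.604 s⁻¹.
kcat/Km = 0.604/3.17 = 0.191 nM⁻¹·s⁻¹.

0.191 nM⁻¹·s⁻¹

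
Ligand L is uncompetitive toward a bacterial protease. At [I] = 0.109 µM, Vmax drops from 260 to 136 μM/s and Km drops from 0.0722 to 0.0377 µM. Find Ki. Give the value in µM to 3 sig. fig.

0.120 µM

Uncompetitive: Vmax,app = Vmax/α (and Km,app = Km/α) with α = 1 + [I]/Ki.
α = Vmax/Vmax,app = 260/136 = 1.912.
Since α = 1 + [I]/Ki, [I]/Ki = 1.912 − 1 = 0.9118 and Ki = 0.109/0.9118 = 0.120 µM.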